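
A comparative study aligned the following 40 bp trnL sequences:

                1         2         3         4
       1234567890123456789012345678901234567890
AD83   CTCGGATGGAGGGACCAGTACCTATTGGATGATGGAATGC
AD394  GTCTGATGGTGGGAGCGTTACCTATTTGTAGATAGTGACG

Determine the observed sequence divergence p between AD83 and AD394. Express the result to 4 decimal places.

0.3750

Mismatches occur at site 1 (C↔G), site 4 (G↔T), site 10 (A↔T), site 15 (C↔G), site 17 (A↔G), site 18 (G↔T), site 27 (G↔T), site 29 (A↔T), site 30 (T↔A), site 34 (G↔A), site 36 (A↔T), site 37 (A↔G), site 38 (T↔A), site 39 (G↔C), site 40 (C↔G).
There are 15 differences over 40 sites, so p = 15/40 = 0.3750.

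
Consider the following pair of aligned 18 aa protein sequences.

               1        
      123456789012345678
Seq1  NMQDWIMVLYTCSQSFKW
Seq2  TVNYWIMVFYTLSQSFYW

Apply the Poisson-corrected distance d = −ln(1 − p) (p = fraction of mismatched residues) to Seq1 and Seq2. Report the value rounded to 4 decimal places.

0.4925

Mismatches occur at site 1 (N/T), site 2 (M/V), site 3 (Q/N), site 4 (D/Y), site 9 (L/F), site 12 (C/L), site 17 (K/Y).
p = 7/18 = 0.388889.
d = −ln(1 − 0.388889) = −ln(0.611111) = 0.4925.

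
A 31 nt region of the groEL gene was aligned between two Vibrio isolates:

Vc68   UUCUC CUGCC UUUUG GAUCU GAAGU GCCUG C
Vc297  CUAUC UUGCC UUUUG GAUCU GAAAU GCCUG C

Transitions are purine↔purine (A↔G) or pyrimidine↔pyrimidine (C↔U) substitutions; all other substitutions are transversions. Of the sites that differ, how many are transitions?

The sequences differ at positions 1 (U/C, transition), 3 (C/A, transversion), 6 (C/U, transition), 24 (G/A, transition).
Of the 4 differences, 3 transitions and 1 transversion, so the answer is 3.

3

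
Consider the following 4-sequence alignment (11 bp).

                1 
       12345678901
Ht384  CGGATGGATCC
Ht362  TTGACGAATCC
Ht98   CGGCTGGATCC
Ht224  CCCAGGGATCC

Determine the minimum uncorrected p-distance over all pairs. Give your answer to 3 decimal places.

0.091

Pairwise Hamming distances:
  Ht384 vs Ht362: 4
  Ht384 vs Ht98: 1
  Ht384 vs Ht224: 3
  Ht362 vs Ht98: 5
  Ht362 vs Ht224: 5
  Ht98 vs Ht224: 4
The smallest is 1 mismatch, between Ht384 and Ht98; p = 1/11 = 0.091.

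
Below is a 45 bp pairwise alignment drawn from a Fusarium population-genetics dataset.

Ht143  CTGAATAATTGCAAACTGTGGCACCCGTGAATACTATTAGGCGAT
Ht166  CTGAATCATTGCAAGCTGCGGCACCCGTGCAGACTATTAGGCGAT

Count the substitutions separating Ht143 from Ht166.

5

The sequences differ at positions 7 (A/C), 15 (A/G), 19 (T/C), 30 (A/C), 32 (T/G).
That gives 5 mismatches out of 45 aligned sites, so the Hamming distance is 5.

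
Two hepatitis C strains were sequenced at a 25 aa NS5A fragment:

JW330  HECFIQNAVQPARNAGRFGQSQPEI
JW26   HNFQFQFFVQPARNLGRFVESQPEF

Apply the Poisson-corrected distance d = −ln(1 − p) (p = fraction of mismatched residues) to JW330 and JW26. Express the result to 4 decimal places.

0.5108

The sequences differ at positions 2 (E/N), 3 (C/F), 4 (F/Q), 5 (I/F), 7 (N/F), 8 (A/F), 15 (A/L), 19 (G/V), 20 (Q/E), 25 (I/F).
p = 10/25 = 0.400000.
d = −ln(1 − 0.400000) = −ln(0.600000) = 0.5108.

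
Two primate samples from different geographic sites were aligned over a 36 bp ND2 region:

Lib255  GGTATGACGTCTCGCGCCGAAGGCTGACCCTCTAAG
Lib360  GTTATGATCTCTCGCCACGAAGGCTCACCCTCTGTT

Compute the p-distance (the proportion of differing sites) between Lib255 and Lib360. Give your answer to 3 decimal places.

0.250

Differing sites — 2:G/T; 8:C/T; 9:G/C; 16:G/C; 17:C/A; 26:G/C; 34:A/G; 35:A/T; 36:G/T.
There are 9 differences over 36 sites, so p = 9/36 = 0.250.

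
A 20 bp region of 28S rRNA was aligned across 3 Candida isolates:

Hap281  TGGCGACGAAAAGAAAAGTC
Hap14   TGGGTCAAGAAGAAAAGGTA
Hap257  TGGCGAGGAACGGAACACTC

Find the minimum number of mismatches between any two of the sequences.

5

Pairwise Hamming distances:
  Hap281 vs Hap14: 10
  Hap281 vs Hap257: 5
  Hap14 vs Hap257: 12
The smallest is 5, between Hap281 and Hap257.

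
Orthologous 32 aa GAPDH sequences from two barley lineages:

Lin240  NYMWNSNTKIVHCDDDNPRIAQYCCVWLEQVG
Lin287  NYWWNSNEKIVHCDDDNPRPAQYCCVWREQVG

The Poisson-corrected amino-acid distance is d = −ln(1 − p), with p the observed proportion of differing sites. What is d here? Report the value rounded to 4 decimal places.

The sequences differ at positions 3 (M/W), 8 (T/E), 20 (I/P), 28 (L/R).
p = 4/32 = 0.125000.
d = −ln(1 − 0.125000) = −ln(0.875000) = 0.1335.

0.1335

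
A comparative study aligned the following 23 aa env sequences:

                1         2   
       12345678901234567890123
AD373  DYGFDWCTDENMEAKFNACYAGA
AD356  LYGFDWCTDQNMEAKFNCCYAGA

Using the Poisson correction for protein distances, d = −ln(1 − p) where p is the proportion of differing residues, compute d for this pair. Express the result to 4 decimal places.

0.1398

The sequences differ at positions 1 (D/L), 10 (E/Q), 18 (A/C).
p = 3/23 = 0.130435.
d = −ln(1 − 0.130435) = −ln(0.869565) = 0.1398.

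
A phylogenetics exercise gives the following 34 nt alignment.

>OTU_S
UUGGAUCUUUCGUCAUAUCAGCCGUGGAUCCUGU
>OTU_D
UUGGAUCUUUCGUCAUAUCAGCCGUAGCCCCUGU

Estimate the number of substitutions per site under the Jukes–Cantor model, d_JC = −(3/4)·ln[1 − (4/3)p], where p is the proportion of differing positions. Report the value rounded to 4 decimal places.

0.0939

Differing sites — 26:G/A; 28:A/C; 29:U/C.
p = 3/34 = 0.088235.
d = −0.75 · ln(1 − (4/3)·0.088235) = −0.75 · ln(0.882353) = −0.75 · (-0.125163) = 0.0939.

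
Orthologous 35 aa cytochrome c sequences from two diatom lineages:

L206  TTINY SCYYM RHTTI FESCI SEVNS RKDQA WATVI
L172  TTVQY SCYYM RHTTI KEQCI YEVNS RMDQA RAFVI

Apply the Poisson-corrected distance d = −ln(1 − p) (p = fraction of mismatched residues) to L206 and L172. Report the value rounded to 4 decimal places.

0.2595

The sequences differ at positions 3 (I/V), 4 (N/Q), 16 (F/K), 18 (S/Q), 21 (S/Y), 27 (K/M), 31 (W/R), 33 (T/F).
p = 8/35 = 0.228571.
d = −ln(1 − 0.228571) = −ln(0.771429) = 0.2595.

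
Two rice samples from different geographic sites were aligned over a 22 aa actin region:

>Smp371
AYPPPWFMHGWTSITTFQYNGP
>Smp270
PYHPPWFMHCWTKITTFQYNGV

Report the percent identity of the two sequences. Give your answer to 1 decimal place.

77.3%

The sequences differ at positions 1 (A/P), 3 (P/H), 10 (G/C), 13 (S/K), 22 (P/V).
17 of the 22 sites match, so the percent identity is 17/22 × 100 = 77.3%.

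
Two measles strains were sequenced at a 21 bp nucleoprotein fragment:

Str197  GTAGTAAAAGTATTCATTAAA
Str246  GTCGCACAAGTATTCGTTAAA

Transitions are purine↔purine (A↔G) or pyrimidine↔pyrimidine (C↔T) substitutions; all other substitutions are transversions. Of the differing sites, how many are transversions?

2

Mismatches occur at site 3 (A/C, transversion), site 5 (T/C, transition), site 7 (A/C, transversion), site 16 (A/G, transition).
Of the 4 differences, 2 transitions and 2 transversions, so the answer is 2.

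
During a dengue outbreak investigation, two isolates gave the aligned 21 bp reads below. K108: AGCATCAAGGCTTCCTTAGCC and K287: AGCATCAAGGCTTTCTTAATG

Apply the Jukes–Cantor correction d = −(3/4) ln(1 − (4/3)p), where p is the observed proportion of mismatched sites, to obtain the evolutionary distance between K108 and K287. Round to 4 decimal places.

The sequences differ at positions 14 (C/T), 19 (G/A), 20 (C/T), 21 (C/G).
p = 4/21 = 0.190476.
d = −0.75 · ln(1 − (4/3)·0.190476) = −0.75 · ln(0.746032) = −0.75 · (-0.292987) = 0.2197.

0.2197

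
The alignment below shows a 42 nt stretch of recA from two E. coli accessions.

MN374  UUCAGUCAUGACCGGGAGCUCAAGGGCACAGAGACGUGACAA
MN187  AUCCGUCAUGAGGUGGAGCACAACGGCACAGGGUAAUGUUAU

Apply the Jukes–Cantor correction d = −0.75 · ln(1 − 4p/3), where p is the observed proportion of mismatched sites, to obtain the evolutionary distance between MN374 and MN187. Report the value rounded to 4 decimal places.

0.4408

Mismatches occur at site 1 (U→A), site 4 (A→C), site 12 (C→G), site 13 (C→G), site 14 (G→U), site 20 (U→A), site 24 (G→C), site 32 (A→G), site 34 (A→U), site 35 (C→A), site 36 (G→A), site 39 (A→U), site 40 (C→U), site 42 (A→U).
p = 14/42 = 0.333333.
d = −0.75 · ln(1 − (4/3)·0.333333) = −0.75 · ln(0.555556) = −0.75 · (-0.587786) = 0.4408.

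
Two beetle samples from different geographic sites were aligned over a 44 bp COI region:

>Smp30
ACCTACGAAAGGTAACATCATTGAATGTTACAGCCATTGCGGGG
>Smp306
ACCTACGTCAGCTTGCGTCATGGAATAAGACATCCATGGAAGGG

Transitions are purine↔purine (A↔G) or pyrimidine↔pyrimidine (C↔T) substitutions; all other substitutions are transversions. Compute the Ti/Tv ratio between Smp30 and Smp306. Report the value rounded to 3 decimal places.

0.400

The sequences differ at positions 8 (A/T, transversion), 9 (A/C, transversion), 12 (G/C, transversion), 14 (A/T, transversion), 15 (A/G, transition), 17 (A/G, transition), 22 (T/G, transversion), 27 (G/A, transition), 28 (T/A, transversion), 29 (T/G, transversion), 33 (G/T, transversion), 38 (T/G, transversion), 40 (C/A, transversion), 41 (G/A, transition).
Of the 14 differences, 4 transitions and 10 transversions, so Ti/Tv = 4/10 = 0.400.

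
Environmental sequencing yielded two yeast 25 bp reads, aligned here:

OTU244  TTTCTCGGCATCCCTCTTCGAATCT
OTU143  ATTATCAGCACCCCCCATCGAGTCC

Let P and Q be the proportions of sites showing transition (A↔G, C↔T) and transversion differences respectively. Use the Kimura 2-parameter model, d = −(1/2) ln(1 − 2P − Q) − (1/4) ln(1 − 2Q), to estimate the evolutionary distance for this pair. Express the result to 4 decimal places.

0.4356

Mismatches occur at site 1 (T↔A, transversion), site 4 (C↔A, transversion), site 7 (G↔A, transition), site 11 (T↔C, transition), site 15 (T↔C, transition), site 17 (T↔A, transversion), site 22 (A↔G, transition), site 25 (T↔C, transition).
Of the 8 differences, 5 transitions and 3 transversions over 25 sites: P = 5/25 = 0.200000, Q = 3/25 = 0.120000.
d = −0.5·ln(0.480000) − 0.25·ln(0.760000) = −0.5·(-0.733969) − 0.25·(-0.274437) = 0.4356.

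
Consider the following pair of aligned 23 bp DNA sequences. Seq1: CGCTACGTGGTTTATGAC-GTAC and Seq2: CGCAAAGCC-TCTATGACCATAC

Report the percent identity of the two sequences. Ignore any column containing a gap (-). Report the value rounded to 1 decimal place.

71.4%

Excluding the 2 gap columns leaves 21 comparable sites.
Mismatches occur at site 4 (T→A), site 6 (C→A), site 8 (T→C), site 9 (G→C), site 12 (T→C), site 20 (G→A).
15 of the 21 comparable sites match, so the percent identity is 15/21 × 100 = 71.4%.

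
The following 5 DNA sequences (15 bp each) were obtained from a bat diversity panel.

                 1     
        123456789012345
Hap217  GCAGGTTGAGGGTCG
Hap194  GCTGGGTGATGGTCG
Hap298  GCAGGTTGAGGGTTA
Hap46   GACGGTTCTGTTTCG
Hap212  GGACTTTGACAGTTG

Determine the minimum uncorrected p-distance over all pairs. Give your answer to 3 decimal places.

0.133

Pairwise Hamming distances:
  Hap217 vs Hap194: 3
  Hap217 vs Hap298: 2
  Hap217 vs Hap46: 6
  Hap217 vs Hap212: 6
  Hap194 vs Hap298: 5
  Hap194 vs Hap46: 8
  Hap194 vs Hap212: 8
  Hap298 vs Hap46: 8
  Hap298 vs Hap212: 6
  Hap46 vs Hap212: 10
The smallest is 2 mismatches, between Hap217 and Hap298; p = 2/15 = 0.133.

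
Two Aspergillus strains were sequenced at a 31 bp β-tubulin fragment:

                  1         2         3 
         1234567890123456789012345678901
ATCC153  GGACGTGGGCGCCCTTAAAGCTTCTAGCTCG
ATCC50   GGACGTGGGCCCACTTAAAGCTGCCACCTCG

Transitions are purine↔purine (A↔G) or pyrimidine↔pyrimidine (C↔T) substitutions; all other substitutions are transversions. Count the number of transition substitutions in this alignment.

Differing sites — 11:G/C (Tv); 13:C/A (Tv); 23:T/G (Tv); 25:T/C (Ti); 27:G/C (Tv).
Of the 5 differences, 1 transition and 4 transversions, so the answer is 1.

1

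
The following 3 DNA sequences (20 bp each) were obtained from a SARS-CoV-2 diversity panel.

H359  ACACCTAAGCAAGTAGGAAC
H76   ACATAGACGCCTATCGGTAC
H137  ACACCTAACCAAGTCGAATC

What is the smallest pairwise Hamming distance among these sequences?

4

Pairwise Hamming distances:
  H359 vs H76: 9
  H359 vs H137: 4
  H76 vs H137: 11
The smallest is 4, between H359 and H137.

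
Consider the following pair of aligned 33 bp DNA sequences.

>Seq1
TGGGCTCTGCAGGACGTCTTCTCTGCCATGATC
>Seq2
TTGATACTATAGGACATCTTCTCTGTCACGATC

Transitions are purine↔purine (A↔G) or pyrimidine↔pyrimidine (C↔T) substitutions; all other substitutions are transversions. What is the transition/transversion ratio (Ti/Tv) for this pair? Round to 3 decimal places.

The sequences differ at positions 2 (G/T, transversion), 4 (G/A, transition), 5 (C/T, transition), 6 (T/A, transversion), 9 (G/A, transition), 10 (C/T, transition), 16 (G/A, transition), 26 (C/T, transition), 29 (T/C, transition).
Of the 9 differences, 7 transitions and 2 transversions, so Ti/Tv = 7/2 = 3.500.

3.500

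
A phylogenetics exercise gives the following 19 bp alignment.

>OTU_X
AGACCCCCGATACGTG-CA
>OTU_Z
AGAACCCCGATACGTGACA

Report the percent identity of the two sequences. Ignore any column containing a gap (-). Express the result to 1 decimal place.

Excluding the 1 gap column leaves 18 comparable sites.
Differing sites — 4:C/A.
17 of the 18 comparable sites match, so the percent identity is 17/18 × 100 = 94.4%.

94.4%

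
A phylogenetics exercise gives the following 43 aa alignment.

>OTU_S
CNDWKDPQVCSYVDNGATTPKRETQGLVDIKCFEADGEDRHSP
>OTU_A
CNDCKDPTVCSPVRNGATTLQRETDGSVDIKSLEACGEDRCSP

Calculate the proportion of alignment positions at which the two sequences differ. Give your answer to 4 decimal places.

The sequences differ at positions 4 (W/C), 8 (Q/T), 12 (Y/P), 14 (D/R), 20 (P/L), 21 (K/Q), 25 (Q/D), 27 (L/S), 32 (C/S), 33 (F/L), 36 (D/C), 41 (H/C).
There are 12 differences over 43 sites, so p = 12/43 = 0.2791.

0.2791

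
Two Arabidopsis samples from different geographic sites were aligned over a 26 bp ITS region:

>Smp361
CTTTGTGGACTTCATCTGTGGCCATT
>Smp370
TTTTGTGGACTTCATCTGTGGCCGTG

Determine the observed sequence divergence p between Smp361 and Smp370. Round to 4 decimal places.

0.1154

The sequences differ at positions 1 (C/T), 24 (A/G), 26 (T/G).
There are 3 differences over 26 sites, so p = 3/26 = 0.1154.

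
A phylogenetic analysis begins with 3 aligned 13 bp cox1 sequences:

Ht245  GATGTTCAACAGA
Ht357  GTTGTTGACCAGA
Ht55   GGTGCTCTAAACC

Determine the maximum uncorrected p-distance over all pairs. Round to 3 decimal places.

Pairwise Hamming distances:
  Ht245 vs Ht357: 3
  Ht245 vs Ht55: 6
  Ht357 vs Ht55: 8
The largest is 8 mismatches, between Ht357 and Ht55; p = 8/13 = 0.615.

0.615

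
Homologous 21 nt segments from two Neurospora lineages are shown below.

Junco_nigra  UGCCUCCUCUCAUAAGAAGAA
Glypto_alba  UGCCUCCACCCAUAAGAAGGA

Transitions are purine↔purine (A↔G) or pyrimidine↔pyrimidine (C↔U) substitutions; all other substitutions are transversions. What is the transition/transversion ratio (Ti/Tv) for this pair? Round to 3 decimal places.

2.000

Differing sites — 8:U/A (Tv); 10:U/C (Ti); 20:A/G (Ti).
Of the 3 differences, 2 transitions and 1 transversion, so Ti/Tv = 2/1 = 2.000.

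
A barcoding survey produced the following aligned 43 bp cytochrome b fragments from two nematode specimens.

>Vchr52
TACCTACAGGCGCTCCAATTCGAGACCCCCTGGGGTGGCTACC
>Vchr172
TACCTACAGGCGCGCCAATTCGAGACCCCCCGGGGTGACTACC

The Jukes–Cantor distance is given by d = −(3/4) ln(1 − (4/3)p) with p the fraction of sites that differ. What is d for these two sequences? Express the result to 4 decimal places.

0.0732

The sequences differ at positions 14 (T/G), 31 (T/C), 38 (G/A).
p = 3/43 = 0.069767.
d = −0.75 · ln(1 − (4/3)·0.069767) = −0.75 · ln(0.906977) = −0.75 · (-0.097638) = 0.0732.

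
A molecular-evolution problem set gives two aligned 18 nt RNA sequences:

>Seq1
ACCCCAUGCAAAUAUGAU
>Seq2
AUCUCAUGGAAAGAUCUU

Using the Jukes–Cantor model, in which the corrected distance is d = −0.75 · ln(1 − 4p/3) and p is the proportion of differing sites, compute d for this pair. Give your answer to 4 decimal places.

Mismatches occur at site 2 (C→U), site 4 (C→U), site 9 (C→G), site 13 (U→G), site 16 (G→C), site 17 (A→U).
p = 6/18 = 0.333333.
d = −0.75 · ln(1 − (4/3)·0.333333) = −0.75 · ln(0.555556) = −0.75 · (-0.587786) = 0.4408.

0.4408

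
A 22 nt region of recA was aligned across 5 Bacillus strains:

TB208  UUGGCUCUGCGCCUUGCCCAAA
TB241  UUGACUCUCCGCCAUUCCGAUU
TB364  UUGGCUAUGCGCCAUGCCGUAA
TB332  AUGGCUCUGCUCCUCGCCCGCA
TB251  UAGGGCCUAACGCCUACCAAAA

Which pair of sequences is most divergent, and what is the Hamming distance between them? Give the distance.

14

Pairwise Hamming distances:
  TB208 vs TB241: 7
  TB208 vs TB364: 4
  TB208 vs TB332: 5
  TB208 vs TB251: 10
  TB241 vs TB364: 7
  TB241 vs TB332: 11
  TB241 vs TB251: 13
  TB364 vs TB332: 8
  TB364 vs TB251: 12
  TB332 vs TB251: 14
The largest is 14, between TB332 and TB251.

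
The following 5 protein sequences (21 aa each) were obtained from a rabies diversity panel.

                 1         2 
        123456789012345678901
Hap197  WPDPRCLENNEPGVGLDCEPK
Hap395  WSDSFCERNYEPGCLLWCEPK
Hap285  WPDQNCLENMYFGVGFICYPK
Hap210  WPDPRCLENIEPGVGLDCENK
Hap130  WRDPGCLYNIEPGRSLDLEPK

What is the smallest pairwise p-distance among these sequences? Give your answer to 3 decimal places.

0.095

Pairwise Hamming distances:
  Hap197 vs Hap395: 9
  Hap197 vs Hap285: 8
  Hap197 vs Hap210: 2
  Hap197 vs Hap130: 7
  Hap395 vs Hap285: 13
  Hap395 vs Hap210: 10
  Hap395 vs Hap130: 10
  Hap285 vs Hap210: 9
  Hap285 vs Hap130: 13
  Hap210 vs Hap130: 7
The smallest is 2 mismatches, between Hap197 and Hap210; p = 2/21 = 0.095.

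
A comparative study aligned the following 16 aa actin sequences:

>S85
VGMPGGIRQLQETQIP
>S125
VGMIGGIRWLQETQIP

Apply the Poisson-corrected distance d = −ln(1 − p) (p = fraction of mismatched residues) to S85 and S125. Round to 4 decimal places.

0.1335

Mismatches occur at site 4 (P→I), site 9 (Q→W).
p = 2/16 = 0.125000.
d = −ln(1 − 0.125000) = −ln(0.875000) = 0.1335.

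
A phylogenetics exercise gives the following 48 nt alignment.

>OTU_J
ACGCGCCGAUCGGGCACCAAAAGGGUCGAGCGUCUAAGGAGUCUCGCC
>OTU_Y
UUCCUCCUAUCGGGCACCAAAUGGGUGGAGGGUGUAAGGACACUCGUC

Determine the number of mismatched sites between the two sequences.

12

The sequences differ at positions 1 (A/U), 2 (C/U), 3 (G/C), 5 (G/U), 8 (G/U), 22 (A/U), 27 (C/G), 31 (C/G), 34 (C/G), 41 (G/C), 42 (U/A), 47 (C/U).
That gives 12 mismatches out of 48 aligned sites, so the Hamming distance is 12.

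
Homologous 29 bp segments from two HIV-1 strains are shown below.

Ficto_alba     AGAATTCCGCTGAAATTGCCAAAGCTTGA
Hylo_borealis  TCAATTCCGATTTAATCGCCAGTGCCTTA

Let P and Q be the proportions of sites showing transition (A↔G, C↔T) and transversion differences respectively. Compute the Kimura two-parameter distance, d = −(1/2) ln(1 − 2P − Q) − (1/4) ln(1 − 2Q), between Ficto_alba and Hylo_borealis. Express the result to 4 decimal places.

0.4622

The sequences differ at positions 1 (A/T, transversion), 2 (G/C, transversion), 10 (C/A, transversion), 12 (G/T, transversion), 13 (A/T, transversion), 17 (T/C, transition), 22 (A/G, transition), 23 (A/T, transversion), 26 (T/C, transition), 28 (G/T, transversion).
Of the 10 differences, 3 transitions and 7 transversions over 29 sites: P = 3/29 = 0.103448, Q = 7/29 = 0.241379.
d = −0.5·ln(0.551725) − 0.25·ln(0.517242) = −0.5·(-0.594706) − 0.25·(-0.659244) = 0.4622.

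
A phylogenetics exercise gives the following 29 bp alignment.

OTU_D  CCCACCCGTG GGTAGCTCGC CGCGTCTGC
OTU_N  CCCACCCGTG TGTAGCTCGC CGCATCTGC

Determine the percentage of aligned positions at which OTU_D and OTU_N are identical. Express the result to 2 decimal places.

Differing sites — 11:G/T; 24:G/A.
27 of the 29 sites match, so the percent identity is 27/29 × 100 = 93.10%.

93.10%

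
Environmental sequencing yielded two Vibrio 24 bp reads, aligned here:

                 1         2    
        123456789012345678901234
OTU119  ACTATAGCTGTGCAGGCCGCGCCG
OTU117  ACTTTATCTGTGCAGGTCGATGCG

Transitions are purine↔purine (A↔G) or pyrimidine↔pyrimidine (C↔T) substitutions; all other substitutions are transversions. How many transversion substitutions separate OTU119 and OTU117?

Mismatches occur at site 4 (A→T, transversion), site 7 (G→T, transversion), site 17 (C→T, transition), site 20 (C→A, transversion), site 21 (G→T, transversion), site 22 (C→G, transversion).
Of the 6 differences, 1 transition and 5 transversions, so the answer is 5.

5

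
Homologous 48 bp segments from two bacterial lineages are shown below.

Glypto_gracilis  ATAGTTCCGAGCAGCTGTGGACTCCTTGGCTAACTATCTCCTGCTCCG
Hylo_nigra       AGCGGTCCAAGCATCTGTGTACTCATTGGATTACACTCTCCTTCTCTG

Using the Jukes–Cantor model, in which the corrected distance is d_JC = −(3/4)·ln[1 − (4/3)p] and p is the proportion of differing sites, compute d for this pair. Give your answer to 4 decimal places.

Mismatches occur at site 2 (T/G), site 3 (A/C), site 5 (T/G), site 9 (G/A), site 14 (G/T), site 20 (G/T), site 25 (C/A), site 30 (C/A), site 32 (A/T), site 35 (T/A), site 36 (A/C), site 43 (G/T), site 47 (C/T).
p = 13/48 = 0.270833.
d = −0.75 · ln(1 − (4/3)·0.270833) = −0.75 · ln(0.638889) = −0.75 · (-0.448025) = 0.3360.

0.3360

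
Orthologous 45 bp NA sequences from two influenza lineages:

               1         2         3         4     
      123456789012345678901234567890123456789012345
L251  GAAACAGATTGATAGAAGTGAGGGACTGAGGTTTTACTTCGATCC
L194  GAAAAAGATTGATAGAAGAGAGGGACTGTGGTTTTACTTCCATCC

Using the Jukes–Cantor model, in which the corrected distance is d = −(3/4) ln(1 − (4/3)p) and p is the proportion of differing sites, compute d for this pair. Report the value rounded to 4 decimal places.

0.0946

The sequences differ at positions 5 (C/A), 19 (T/A), 29 (A/T), 41 (G/C).
p = 4/45 = 0.088889.
d = −0.75 · ln(1 − (4/3)·0.088889) = −0.75 · ln(0.881481) = −0.75 · (-0.126152) = 0.0946.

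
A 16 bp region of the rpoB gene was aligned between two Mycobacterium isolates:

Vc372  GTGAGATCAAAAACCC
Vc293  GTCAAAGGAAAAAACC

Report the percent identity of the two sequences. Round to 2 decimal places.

68.75%

Differing sites — 3:G/C; 5:G/A; 7:T/G; 8:C/G; 14:C/A.
11 of the 16 sites match, so the percent identity is 11/16 × 100 = 68.75%.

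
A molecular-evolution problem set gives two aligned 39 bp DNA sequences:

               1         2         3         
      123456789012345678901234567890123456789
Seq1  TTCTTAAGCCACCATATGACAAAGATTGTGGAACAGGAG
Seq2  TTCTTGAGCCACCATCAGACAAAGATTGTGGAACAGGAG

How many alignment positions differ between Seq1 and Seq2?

Mismatches occur at site 6 (A↔G), site 16 (A↔C), site 17 (T↔A).
That gives 3 mismatches out of 39 aligned sites, so the Hamming distance is 3.

3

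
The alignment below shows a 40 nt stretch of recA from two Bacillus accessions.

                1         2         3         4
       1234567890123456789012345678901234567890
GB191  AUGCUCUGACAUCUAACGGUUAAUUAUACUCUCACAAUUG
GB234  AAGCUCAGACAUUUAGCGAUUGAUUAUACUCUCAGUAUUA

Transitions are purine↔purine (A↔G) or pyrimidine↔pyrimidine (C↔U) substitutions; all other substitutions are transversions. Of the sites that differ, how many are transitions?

5

The sequences differ at positions 2 (U/A, transversion), 7 (U/A, transversion), 13 (C/U, transition), 16 (A/G, transition), 19 (G/A, transition), 22 (A/G, transition), 35 (C/G, transversion), 36 (A/U, transversion), 40 (G/A, transition).
Of the 9 differences, 5 transitions and 4 transversions, so the answer is 5.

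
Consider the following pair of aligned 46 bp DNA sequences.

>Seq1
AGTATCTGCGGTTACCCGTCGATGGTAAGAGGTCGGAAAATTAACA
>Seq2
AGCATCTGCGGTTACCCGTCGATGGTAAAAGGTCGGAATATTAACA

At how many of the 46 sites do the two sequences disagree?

3

Differing sites — 3:T/C; 29:G/A; 39:A/T.
That gives 3 mismatches out of 46 aligned sites, so the Hamming distance is 3.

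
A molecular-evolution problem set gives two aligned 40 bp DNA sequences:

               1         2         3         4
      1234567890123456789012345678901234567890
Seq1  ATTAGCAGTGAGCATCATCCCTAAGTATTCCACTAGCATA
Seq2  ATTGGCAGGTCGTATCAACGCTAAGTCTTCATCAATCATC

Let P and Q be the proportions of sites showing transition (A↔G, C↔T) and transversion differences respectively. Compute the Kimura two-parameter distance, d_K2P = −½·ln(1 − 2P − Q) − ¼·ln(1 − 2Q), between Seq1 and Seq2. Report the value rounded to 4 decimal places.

Differing sites — 4:A/G (Ti); 9:T/G (Tv); 10:G/T (Tv); 11:A/C (Tv); 13:C/T (Ti); 18:T/A (Tv); 20:C/G (Tv); 27:A/C (Tv); 31:C/A (Tv); 32:A/T (Tv); 34:T/A (Tv); 36:G/T (Tv); 40:A/C (Tv).
Of the 13 differences, 2 transitions and 11 transversions over 40 sites: P = 2/40 = 0.050000, Q = 11/40 = 0.275000.
d = −0.5·ln(0.625000) − 0.25·ln(0.450000) = −0.5·(-0.470004) − 0.25·(-0.798508) = 0.4346.

0.4346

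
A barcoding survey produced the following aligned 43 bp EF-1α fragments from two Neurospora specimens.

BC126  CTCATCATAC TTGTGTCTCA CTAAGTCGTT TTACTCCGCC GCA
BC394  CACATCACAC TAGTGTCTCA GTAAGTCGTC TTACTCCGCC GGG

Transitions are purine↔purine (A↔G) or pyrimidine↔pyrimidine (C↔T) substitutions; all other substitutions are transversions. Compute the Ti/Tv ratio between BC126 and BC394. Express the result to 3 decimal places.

Differing sites — 2:T/A (Tv); 8:T/C (Ti); 12:T/A (Tv); 21:C/G (Tv); 30:T/C (Ti); 42:C/G (Tv); 43:A/G (Ti).
Of the 7 differences, 3 transitions and 4 transversions, so Ti/Tv = 3/4 = 0.750.

0.750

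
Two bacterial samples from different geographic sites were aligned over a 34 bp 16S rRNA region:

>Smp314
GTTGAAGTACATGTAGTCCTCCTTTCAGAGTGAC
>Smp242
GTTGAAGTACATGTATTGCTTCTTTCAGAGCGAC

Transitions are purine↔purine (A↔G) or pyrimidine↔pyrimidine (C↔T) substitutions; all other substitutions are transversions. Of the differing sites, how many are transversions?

The sequences differ at positions 16 (G/T, transversion), 18 (C/G, transversion), 21 (C/T, transition), 31 (T/C, transition).
Of the 4 differences, 2 transitions and 2 transversions, so the answer is 2.

2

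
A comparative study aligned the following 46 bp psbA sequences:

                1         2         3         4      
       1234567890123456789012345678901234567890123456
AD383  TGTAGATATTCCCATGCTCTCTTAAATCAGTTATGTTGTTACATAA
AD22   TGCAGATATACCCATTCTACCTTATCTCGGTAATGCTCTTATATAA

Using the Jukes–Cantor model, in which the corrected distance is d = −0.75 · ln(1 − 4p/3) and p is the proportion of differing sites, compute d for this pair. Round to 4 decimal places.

0.3206

Mismatches occur at site 3 (T↔C), site 10 (T↔A), site 16 (G↔T), site 19 (C↔A), site 20 (T↔C), site 25 (A↔T), site 26 (A↔C), site 29 (A↔G), site 32 (T↔A), site 36 (T↔C), site 38 (G↔C), site 42 (C↔T).
p = 12/46 = 0.260870.
d = −0.75 · ln(1 − (4/3)·0.260870) = −0.75 · ln(0.652173) = −0.75 · (-0.427445) = 0.3206.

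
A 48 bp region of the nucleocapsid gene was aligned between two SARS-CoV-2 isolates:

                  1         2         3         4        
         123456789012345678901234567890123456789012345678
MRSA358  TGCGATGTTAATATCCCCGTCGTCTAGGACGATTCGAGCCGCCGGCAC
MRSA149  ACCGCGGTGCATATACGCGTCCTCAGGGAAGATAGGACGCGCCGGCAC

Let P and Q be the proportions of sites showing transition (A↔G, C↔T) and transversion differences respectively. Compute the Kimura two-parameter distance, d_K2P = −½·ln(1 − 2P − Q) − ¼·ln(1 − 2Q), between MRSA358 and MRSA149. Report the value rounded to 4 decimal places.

0.4638

Mismatches occur at site 1 (T/A, transversion), site 2 (G/C, transversion), site 5 (A/C, transversion), site 6 (T/G, transversion), site 9 (T/G, transversion), site 10 (A/C, transversion), site 15 (C/A, transversion), site 17 (C/G, transversion), site 22 (G/C, transversion), site 25 (T/A, transversion), site 26 (A/G, transition), site 30 (C/A, transversion), site 34 (T/A, transversion), site 35 (C/G, transversion), site 38 (G/C, transversion), site 39 (C/G, transversion).
Of the 16 differences, 1 transition and 15 transversions over 48 sites: P = 1/48 = 0.020833, Q = 15/48 = 0.312500.
d = −0.5·ln(0.645834) − 0.25·ln(0.375000) = −0.5·(-0.437213) − 0.25·(-0.980829) = 0.4638.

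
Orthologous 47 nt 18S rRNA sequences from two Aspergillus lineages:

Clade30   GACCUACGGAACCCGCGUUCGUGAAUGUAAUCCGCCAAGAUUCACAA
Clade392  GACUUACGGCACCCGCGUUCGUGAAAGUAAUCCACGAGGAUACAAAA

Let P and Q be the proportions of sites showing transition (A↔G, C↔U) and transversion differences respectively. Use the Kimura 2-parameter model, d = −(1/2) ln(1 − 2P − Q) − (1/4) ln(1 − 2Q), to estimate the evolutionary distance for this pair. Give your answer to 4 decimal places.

The sequences differ at positions 4 (C/U, transition), 10 (A/C, transversion), 26 (U/A, transversion), 34 (G/A, transition), 36 (C/G, transversion), 38 (A/G, transition), 42 (U/A, transversion), 45 (C/A, transversion).
Of the 8 differences, 3 transitions and 5 transversions over 47 sites: P = 3/47 = 0.063830, Q = 5/47 = 0.106383.
d = −0.5·ln(0.765957) − 0.25·ln(0.787234) = −0.5·(-0.266629) − 0.25·(-0.239230) = 0.1931.

0.1931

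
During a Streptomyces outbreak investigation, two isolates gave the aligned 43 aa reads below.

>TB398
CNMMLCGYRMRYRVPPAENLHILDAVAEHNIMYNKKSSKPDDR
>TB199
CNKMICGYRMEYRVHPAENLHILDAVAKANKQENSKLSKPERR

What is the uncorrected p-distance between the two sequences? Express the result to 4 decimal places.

The sequences differ at positions 3 (M/K), 5 (L/I), 11 (R/E), 15 (P/H), 28 (E/K), 29 (H/A), 31 (I/K), 32 (M/Q), 33 (Y/E), 35 (K/S), 37 (S/L), 41 (D/E), 42 (D/R).
There are 13 differences over 43 sites, so p = 13/43 = 0.3023.

0.3023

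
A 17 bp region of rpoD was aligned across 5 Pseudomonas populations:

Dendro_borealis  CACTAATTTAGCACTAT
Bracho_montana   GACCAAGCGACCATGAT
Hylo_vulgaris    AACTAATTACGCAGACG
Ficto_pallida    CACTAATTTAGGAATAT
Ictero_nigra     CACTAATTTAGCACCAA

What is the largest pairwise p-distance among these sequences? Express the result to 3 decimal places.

0.647

Pairwise Hamming distances:
  Dendro_borealis vs Bracho_montana: 8
  Dendro_borealis vs Hylo_vulgaris: 7
  Dendro_borealis vs Ficto_pallida: 2
  Dendro_borealis vs Ictero_nigra: 2
  Bracho_montana vs Hylo_vulgaris: 11
  Bracho_montana vs Ficto_pallida: 9
  Bracho_montana vs Ictero_nigra: 9
  Hylo_vulgaris vs Ficto_pallida: 8
  Hylo_vulgaris vs Ictero_nigra: 7
  Ficto_pallida vs Ictero_nigra: 4
The largest is 11 mismatches, between Bracho_montana and Hylo_vulgaris; p = 11/17 = 0.647.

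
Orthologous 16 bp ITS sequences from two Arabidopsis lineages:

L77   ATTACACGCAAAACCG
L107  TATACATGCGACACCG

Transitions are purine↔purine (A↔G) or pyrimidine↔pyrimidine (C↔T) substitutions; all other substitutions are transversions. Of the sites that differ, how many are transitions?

2

The sequences differ at positions 1 (A/T, transversion), 2 (T/A, transversion), 7 (C/T, transition), 10 (A/G, transition), 12 (A/C, transversion).
Of the 5 differences, 2 transitions and 3 transversions, so the answer is 2.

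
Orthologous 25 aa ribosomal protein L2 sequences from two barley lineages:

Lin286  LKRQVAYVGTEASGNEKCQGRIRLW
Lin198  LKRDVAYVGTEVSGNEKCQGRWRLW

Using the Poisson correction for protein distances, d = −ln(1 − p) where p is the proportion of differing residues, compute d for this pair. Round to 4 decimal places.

0.1278

The sequences differ at positions 4 (Q/D), 12 (A/V), 22 (I/W).
p = 3/25 = 0.120000.
d = −ln(1 − 0.120000) = −ln(0.880000) = 0.1278.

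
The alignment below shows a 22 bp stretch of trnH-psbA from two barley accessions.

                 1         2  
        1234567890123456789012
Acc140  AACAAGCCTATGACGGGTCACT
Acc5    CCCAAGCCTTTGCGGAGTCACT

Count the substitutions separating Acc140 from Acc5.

6

Mismatches occur at site 1 (A/C), site 2 (A/C), site 10 (A/T), site 13 (A/C), site 14 (C/G), site 16 (G/A).
That gives 6 mismatches out of 22 aligned sites, so the Hamming distance is 6.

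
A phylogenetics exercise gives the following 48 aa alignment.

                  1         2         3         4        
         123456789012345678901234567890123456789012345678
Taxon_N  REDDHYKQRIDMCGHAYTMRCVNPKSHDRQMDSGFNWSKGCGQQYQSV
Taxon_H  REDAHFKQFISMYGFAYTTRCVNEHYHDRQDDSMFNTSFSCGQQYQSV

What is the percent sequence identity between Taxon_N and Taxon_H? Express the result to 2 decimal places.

The sequences differ at positions 4 (D/A), 6 (Y/F), 9 (R/F), 11 (D/S), 13 (C/Y), 15 (H/F), 19 (M/T), 24 (P/E), 25 (K/H), 26 (S/Y), 31 (M/D), 34 (G/M), 37 (W/T), 39 (K/F), 40 (G/S).
33 of the 48 sites match, so the percent identity is 33/48 × 100 = 68.75%.

68.75%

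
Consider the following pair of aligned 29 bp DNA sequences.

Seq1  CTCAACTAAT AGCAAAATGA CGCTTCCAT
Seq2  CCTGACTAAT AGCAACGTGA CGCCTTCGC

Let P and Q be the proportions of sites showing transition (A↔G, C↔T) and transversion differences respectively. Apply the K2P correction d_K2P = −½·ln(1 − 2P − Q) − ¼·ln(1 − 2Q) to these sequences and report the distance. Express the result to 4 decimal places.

0.4591

The sequences differ at positions 2 (T/C, transition), 3 (C/T, transition), 4 (A/G, transition), 16 (A/C, transversion), 17 (A/G, transition), 24 (T/C, transition), 26 (C/T, transition), 28 (A/G, transition), 29 (T/C, transition).
Of the 9 differences, 8 transitions and 1 transversion over 29 sites: P = 8/29 = 0.275862, Q = 1/29 = 0.034483.
d = −0.5·ln(0.413793) − 0.25·ln(0.931034) = −0.5·(-0.882389) − 0.25·(-0.071459) = 0.4591.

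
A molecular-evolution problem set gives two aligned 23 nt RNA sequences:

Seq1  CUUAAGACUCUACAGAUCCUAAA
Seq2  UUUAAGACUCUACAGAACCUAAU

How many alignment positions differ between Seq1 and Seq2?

3

Mismatches occur at site 1 (C/U), site 17 (U/A), site 23 (A/U).
That gives 3 mismatches out of 23 aligned sites, so the Hamming distance is 3.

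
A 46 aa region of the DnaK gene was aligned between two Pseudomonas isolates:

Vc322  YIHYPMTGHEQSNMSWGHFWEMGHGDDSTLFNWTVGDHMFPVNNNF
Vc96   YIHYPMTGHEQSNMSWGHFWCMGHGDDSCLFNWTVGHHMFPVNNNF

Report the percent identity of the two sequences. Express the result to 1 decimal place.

The sequences differ at positions 21 (E/C), 29 (T/C), 37 (D/H).
43 of the 46 sites match, so the percent identity is 43/46 × 100 = 93.5%.

93.5%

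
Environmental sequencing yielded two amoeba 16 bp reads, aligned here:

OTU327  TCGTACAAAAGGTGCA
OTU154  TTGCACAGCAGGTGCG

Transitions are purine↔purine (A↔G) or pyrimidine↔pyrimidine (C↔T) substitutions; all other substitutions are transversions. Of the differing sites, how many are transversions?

Mismatches occur at site 2 (C↔T, transition), site 4 (T↔C, transition), site 8 (A↔G, transition), site 9 (A↔C, transversion), site 16 (A↔G, transition).
Of the 5 differences, 4 transitions and 1 transversion, so the answer is 1.

1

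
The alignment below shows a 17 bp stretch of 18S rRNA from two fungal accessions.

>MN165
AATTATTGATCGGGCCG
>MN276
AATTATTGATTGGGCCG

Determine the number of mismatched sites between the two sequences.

A single mismatch occurs at site 11 (C→T).
That gives 1 mismatch out of 17 aligned sites, so the Hamming distance is 1.

1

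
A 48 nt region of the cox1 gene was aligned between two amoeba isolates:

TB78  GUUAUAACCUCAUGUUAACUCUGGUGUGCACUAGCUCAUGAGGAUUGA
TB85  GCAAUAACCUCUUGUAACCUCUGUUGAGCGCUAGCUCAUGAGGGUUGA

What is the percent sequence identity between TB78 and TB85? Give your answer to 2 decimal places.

Differing sites — 2:U/C; 3:U/A; 12:A/U; 16:U/A; 18:A/C; 24:G/U; 27:U/A; 30:A/G; 44:A/G.
39 of the 48 sites match, so the percent identity is 39/48 × 100 = 81.25%.

81.25%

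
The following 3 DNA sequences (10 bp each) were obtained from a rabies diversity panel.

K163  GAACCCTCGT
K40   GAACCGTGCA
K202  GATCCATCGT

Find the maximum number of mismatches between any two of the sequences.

Pairwise Hamming distances:
  K163 vs K40: 4
  K163 vs K202: 2
  K40 vs K202: 5
The largest is 5, between K40 and K202.

5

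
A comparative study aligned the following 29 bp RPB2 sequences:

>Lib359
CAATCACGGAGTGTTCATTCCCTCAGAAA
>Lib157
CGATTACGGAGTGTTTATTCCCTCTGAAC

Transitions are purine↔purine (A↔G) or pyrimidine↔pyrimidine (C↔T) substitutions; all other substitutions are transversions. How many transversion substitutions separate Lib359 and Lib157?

2

Differing sites — 2:A/G (Ti); 5:C/T (Ti); 16:C/T (Ti); 25:A/T (Tv); 29:A/C (Tv).
Of the 5 differences, 3 transitions and 2 transversions, so the answer is 2.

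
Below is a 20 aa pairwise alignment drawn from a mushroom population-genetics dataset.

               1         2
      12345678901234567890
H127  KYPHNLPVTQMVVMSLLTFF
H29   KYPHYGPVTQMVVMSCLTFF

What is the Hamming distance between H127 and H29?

Differing sites — 5:N/Y; 6:L/G; 16:L/C.
That gives 3 mismatches out of 20 aligned sites, so the Hamming distance is 3.

3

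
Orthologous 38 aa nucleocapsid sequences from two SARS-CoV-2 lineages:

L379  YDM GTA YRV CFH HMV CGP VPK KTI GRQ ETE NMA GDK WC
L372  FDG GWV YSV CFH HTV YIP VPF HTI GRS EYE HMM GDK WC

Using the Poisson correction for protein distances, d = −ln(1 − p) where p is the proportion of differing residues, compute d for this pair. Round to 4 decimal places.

0.4595

Mismatches occur at site 1 (Y↔F), site 3 (M↔G), site 5 (T↔W), site 6 (A↔V), site 8 (R↔S), site 14 (M↔T), site 16 (C↔Y), site 17 (G↔I), site 21 (K↔F), site 22 (K↔H), site 27 (Q↔S), site 29 (T↔Y), site 31 (N↔H), site 33 (A↔M).
p = 14/38 = 0.368421.
d = −ln(1 − 0.368421) = −ln(0.631579) = 0.4595.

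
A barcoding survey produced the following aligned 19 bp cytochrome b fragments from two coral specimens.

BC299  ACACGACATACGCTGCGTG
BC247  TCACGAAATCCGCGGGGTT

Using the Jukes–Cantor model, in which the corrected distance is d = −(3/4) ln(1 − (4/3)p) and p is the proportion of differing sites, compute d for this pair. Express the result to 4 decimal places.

0.4099

Differing sites — 1:A/T; 7:C/A; 10:A/C; 14:T/G; 16:C/G; 19:G/T.
p = 6/19 = 0.315789.
d = −0.75 · ln(1 − (4/3)·0.315789) = −0.75 · ln(0.578948) = −0.75 · (-0.546543) = 0.4099.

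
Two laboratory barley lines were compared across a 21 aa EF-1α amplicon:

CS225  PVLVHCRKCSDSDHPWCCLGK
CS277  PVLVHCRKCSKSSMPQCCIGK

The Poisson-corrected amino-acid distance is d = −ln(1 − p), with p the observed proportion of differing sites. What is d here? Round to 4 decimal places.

0.2719

The sequences differ at positions 11 (D/K), 13 (D/S), 14 (H/M), 16 (W/Q), 19 (L/I).
p = 5/21 = 0.238095.
d = −ln(1 − 0.238095) = −ln(0.761905) = 0.2719.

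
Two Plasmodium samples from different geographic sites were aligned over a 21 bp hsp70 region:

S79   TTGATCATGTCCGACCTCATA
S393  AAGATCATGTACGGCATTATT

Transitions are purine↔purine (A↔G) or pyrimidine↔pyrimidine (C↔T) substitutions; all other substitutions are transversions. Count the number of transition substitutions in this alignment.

2

Mismatches occur at site 1 (T/A, transversion), site 2 (T/A, transversion), site 11 (C/A, transversion), site 14 (A/G, transition), site 16 (C/A, transversion), site 18 (C/T, transition), site 21 (A/T, transversion).
Of the 7 differences, 2 transitions and 5 transversions, so the answer is 2.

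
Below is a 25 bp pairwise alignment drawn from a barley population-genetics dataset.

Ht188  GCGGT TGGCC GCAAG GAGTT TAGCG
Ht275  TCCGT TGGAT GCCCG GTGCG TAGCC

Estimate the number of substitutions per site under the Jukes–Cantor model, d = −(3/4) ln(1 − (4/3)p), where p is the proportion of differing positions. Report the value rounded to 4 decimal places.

Mismatches occur at site 1 (G→T), site 3 (G→C), site 9 (C→A), site 10 (C→T), site 13 (A→C), site 14 (A→C), site 17 (A→T), site 19 (T→C), site 20 (T→G), site 25 (G→C).
p = 10/25 = 0.400000.
d = −0.75 · ln(1 − (4/3)·0.400000) = −0.75 · ln(0.466667) = −0.75 · (-0.762139) = 0.5716.

0.5716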